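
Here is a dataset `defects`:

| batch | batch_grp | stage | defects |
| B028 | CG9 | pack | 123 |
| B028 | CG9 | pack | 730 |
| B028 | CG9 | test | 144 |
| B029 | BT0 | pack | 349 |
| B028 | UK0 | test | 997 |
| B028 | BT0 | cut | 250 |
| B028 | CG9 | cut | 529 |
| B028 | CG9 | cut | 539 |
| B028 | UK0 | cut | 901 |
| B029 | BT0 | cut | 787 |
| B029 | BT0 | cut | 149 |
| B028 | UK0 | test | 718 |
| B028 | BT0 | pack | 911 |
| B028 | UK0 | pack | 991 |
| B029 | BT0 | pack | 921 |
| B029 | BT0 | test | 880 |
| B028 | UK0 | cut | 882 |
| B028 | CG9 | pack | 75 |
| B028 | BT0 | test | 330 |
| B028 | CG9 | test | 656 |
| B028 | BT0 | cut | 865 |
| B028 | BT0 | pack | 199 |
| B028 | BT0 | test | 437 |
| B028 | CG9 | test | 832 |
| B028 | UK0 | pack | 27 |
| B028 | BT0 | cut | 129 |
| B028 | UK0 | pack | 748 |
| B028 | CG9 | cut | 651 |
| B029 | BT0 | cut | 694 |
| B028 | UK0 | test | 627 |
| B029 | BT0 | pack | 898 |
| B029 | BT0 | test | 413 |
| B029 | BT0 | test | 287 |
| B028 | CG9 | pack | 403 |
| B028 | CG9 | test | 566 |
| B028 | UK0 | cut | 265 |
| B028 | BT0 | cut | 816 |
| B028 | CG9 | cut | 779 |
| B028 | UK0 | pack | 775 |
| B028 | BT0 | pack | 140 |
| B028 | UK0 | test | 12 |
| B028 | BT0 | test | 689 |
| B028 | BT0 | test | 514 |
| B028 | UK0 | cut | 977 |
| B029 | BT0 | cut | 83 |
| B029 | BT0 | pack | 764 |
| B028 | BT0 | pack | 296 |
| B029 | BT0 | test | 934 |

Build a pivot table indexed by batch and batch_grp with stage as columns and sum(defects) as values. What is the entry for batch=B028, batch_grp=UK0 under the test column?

Rows with batch=B028, batch_grp=UK0 and stage=test: defects values are 997, 718, 627, 12.
997 + 718 + 627 + 12 = 2354.

2354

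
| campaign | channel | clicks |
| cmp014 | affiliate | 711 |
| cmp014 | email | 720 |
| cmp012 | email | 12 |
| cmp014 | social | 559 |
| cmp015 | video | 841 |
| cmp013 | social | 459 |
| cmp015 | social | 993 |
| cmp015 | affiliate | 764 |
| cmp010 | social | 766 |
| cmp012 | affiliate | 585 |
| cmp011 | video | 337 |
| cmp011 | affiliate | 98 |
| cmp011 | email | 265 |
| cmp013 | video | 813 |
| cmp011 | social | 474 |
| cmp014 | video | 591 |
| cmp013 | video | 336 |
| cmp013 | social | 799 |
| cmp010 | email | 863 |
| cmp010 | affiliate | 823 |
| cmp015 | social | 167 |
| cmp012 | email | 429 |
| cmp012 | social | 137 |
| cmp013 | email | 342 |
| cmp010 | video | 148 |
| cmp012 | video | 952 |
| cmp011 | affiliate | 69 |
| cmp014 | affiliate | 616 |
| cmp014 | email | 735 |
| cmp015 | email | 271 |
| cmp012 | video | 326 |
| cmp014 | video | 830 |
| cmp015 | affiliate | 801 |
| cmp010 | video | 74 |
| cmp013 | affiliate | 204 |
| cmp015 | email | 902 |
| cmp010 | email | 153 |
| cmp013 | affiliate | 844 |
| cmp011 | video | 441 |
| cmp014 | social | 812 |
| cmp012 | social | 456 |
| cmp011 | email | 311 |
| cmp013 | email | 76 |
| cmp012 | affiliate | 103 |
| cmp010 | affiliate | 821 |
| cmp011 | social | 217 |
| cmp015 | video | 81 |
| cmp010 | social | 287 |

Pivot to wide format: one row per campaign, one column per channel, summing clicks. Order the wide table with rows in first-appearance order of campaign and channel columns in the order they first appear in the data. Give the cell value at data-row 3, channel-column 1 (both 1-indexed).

With rows in first-appearance order of campaign, row 3 is campaign=cmp015. channel columns in first-appearance order: affiliate, email, social, video; column 1 is affiliate.
Long rows with campaign=cmp015, channel=affiliate: 764 + 801 = 1565.

1565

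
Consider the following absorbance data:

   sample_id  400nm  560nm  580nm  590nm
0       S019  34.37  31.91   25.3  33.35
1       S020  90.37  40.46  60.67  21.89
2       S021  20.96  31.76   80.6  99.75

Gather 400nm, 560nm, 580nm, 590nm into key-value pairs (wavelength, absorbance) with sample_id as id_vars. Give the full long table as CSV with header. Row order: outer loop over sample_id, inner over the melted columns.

sample_id,wavelength,absorbance
S019,400nm,34.37
S019,560nm,31.91
S019,580nm,25.3
S019,590nm,33.35
S020,400nm,90.37
S020,560nm,40.46
S020,580nm,60.67
S020,590nm,21.89
S021,400nm,20.96
S021,560nm,31.76
S021,580nm,80.6
S021,590nm,99.75

Each (sample_id, column) pair becomes one row: 3 × 4 = 12 rows.
For example, (S019, 400nm) → absorbance=34.37.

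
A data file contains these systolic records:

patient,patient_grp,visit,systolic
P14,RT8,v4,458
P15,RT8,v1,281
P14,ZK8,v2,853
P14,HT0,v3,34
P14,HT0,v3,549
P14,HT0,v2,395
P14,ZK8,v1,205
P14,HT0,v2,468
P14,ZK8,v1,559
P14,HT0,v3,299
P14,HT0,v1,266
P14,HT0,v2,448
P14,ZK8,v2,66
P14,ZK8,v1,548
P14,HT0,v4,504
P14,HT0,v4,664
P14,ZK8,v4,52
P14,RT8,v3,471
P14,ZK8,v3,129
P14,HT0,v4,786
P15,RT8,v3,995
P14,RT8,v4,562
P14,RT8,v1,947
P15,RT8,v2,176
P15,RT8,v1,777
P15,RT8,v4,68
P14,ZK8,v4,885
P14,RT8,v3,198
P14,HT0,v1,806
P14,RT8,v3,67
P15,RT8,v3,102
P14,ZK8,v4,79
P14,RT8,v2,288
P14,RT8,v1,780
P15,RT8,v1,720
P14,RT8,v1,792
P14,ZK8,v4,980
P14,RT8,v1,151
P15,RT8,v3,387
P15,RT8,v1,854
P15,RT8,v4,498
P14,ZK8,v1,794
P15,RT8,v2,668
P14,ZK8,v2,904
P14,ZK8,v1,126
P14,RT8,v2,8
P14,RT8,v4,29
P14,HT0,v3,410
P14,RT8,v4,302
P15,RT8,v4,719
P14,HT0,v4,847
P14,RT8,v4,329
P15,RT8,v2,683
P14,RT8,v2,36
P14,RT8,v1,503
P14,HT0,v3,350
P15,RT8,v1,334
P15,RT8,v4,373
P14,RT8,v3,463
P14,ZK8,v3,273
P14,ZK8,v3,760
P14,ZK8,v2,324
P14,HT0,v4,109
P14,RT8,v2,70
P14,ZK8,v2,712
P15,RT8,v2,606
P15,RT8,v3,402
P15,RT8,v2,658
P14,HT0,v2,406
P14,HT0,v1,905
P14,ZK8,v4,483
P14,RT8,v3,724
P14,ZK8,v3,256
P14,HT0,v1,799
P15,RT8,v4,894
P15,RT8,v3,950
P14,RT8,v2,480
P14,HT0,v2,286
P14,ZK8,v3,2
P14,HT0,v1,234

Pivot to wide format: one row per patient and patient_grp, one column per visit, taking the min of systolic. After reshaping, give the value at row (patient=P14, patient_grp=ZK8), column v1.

Rows with patient=P14, patient_grp=ZK8 and visit=v1: systolic values are 205, 559, 548, 794, 126.
min(205, 559, 548, 794, 126) = 126.

126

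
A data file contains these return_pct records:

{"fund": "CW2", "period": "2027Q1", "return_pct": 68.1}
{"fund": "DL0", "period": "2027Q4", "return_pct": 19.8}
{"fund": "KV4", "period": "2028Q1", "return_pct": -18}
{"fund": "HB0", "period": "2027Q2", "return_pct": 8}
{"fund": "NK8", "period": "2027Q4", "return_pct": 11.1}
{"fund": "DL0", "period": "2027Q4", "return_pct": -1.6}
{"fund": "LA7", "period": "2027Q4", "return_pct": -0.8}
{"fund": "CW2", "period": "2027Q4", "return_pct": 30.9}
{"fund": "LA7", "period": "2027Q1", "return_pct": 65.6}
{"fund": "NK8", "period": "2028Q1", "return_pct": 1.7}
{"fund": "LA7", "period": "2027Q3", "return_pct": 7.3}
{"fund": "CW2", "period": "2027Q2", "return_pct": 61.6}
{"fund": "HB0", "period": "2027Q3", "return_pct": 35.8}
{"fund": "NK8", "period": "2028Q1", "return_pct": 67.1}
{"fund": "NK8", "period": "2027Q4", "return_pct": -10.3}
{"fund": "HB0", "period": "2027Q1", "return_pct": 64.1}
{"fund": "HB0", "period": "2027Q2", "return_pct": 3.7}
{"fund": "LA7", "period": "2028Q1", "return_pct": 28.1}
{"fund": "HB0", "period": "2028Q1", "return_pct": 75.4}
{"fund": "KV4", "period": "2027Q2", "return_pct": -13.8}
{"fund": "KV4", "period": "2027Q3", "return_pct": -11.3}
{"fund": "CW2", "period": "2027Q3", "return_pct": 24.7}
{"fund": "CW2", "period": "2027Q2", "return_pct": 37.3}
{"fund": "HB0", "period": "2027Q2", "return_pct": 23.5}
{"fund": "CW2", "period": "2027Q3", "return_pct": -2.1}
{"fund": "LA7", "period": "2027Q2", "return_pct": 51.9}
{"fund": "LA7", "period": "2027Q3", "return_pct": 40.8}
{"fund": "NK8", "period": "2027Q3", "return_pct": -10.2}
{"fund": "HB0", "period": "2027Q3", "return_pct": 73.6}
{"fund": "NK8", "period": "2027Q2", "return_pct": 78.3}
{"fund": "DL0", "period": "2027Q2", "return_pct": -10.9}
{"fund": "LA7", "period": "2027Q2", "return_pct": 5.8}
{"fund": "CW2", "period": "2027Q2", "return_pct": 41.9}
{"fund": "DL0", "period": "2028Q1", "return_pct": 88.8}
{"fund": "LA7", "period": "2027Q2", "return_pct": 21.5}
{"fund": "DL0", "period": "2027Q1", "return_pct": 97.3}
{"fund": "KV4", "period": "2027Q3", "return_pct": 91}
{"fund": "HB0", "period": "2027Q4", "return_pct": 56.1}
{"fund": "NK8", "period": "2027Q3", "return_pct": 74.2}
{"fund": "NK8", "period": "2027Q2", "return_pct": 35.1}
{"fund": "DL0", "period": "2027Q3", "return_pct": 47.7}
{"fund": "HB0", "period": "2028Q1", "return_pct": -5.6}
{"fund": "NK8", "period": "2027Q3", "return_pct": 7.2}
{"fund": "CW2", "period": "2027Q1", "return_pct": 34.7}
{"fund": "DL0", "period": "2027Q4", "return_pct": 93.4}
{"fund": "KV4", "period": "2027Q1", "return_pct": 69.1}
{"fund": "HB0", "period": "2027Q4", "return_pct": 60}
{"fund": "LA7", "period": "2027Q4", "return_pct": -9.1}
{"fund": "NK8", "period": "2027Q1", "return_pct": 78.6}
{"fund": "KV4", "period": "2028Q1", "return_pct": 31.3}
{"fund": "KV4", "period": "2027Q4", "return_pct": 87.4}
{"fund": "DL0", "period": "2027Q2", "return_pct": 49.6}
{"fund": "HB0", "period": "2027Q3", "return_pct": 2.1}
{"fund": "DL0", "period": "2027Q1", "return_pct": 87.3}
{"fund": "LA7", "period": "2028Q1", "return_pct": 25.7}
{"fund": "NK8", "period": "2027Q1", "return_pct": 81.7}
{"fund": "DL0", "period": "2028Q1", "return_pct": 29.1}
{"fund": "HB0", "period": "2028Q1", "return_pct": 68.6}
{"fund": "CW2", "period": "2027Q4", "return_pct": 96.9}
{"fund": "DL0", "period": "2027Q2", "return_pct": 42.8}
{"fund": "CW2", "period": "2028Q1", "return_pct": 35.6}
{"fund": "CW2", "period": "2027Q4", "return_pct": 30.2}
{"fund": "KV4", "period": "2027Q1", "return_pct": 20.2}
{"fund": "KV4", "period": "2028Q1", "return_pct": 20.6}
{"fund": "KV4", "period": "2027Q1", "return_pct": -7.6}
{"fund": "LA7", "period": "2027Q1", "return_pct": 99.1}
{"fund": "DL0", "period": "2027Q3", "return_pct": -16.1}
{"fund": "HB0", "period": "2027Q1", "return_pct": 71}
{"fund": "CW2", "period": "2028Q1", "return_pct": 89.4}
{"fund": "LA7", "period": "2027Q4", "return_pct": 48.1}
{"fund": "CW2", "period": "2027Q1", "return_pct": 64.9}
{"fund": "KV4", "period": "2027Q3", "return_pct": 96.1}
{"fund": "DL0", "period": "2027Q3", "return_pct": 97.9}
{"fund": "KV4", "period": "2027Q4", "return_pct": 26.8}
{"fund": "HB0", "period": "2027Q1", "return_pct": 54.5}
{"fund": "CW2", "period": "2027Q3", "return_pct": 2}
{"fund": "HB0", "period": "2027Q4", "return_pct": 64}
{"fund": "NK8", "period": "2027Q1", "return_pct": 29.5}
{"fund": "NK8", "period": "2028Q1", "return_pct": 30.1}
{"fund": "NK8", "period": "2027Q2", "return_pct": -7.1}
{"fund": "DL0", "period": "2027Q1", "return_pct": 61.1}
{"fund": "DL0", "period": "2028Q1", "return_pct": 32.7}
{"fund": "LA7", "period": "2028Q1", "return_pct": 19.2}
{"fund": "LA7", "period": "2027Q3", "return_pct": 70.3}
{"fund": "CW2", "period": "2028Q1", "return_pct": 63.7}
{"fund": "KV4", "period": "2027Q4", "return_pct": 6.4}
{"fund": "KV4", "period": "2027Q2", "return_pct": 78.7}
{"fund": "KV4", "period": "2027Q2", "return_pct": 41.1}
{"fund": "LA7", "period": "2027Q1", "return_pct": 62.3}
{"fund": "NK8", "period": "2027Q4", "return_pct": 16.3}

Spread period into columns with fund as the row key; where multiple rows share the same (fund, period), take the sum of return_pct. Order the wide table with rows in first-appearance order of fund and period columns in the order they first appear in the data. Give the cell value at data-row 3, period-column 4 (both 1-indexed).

With rows in first-appearance order of fund, row 3 is fund=KV4. period columns in first-appearance order: 2027Q1, 2027Q4, 2028Q1, 2027Q2, 2027Q3; column 4 is 2027Q2.
Long rows with fund=KV4, period=2027Q2: -13.8 + 78.7 + 41.1 = 106.

106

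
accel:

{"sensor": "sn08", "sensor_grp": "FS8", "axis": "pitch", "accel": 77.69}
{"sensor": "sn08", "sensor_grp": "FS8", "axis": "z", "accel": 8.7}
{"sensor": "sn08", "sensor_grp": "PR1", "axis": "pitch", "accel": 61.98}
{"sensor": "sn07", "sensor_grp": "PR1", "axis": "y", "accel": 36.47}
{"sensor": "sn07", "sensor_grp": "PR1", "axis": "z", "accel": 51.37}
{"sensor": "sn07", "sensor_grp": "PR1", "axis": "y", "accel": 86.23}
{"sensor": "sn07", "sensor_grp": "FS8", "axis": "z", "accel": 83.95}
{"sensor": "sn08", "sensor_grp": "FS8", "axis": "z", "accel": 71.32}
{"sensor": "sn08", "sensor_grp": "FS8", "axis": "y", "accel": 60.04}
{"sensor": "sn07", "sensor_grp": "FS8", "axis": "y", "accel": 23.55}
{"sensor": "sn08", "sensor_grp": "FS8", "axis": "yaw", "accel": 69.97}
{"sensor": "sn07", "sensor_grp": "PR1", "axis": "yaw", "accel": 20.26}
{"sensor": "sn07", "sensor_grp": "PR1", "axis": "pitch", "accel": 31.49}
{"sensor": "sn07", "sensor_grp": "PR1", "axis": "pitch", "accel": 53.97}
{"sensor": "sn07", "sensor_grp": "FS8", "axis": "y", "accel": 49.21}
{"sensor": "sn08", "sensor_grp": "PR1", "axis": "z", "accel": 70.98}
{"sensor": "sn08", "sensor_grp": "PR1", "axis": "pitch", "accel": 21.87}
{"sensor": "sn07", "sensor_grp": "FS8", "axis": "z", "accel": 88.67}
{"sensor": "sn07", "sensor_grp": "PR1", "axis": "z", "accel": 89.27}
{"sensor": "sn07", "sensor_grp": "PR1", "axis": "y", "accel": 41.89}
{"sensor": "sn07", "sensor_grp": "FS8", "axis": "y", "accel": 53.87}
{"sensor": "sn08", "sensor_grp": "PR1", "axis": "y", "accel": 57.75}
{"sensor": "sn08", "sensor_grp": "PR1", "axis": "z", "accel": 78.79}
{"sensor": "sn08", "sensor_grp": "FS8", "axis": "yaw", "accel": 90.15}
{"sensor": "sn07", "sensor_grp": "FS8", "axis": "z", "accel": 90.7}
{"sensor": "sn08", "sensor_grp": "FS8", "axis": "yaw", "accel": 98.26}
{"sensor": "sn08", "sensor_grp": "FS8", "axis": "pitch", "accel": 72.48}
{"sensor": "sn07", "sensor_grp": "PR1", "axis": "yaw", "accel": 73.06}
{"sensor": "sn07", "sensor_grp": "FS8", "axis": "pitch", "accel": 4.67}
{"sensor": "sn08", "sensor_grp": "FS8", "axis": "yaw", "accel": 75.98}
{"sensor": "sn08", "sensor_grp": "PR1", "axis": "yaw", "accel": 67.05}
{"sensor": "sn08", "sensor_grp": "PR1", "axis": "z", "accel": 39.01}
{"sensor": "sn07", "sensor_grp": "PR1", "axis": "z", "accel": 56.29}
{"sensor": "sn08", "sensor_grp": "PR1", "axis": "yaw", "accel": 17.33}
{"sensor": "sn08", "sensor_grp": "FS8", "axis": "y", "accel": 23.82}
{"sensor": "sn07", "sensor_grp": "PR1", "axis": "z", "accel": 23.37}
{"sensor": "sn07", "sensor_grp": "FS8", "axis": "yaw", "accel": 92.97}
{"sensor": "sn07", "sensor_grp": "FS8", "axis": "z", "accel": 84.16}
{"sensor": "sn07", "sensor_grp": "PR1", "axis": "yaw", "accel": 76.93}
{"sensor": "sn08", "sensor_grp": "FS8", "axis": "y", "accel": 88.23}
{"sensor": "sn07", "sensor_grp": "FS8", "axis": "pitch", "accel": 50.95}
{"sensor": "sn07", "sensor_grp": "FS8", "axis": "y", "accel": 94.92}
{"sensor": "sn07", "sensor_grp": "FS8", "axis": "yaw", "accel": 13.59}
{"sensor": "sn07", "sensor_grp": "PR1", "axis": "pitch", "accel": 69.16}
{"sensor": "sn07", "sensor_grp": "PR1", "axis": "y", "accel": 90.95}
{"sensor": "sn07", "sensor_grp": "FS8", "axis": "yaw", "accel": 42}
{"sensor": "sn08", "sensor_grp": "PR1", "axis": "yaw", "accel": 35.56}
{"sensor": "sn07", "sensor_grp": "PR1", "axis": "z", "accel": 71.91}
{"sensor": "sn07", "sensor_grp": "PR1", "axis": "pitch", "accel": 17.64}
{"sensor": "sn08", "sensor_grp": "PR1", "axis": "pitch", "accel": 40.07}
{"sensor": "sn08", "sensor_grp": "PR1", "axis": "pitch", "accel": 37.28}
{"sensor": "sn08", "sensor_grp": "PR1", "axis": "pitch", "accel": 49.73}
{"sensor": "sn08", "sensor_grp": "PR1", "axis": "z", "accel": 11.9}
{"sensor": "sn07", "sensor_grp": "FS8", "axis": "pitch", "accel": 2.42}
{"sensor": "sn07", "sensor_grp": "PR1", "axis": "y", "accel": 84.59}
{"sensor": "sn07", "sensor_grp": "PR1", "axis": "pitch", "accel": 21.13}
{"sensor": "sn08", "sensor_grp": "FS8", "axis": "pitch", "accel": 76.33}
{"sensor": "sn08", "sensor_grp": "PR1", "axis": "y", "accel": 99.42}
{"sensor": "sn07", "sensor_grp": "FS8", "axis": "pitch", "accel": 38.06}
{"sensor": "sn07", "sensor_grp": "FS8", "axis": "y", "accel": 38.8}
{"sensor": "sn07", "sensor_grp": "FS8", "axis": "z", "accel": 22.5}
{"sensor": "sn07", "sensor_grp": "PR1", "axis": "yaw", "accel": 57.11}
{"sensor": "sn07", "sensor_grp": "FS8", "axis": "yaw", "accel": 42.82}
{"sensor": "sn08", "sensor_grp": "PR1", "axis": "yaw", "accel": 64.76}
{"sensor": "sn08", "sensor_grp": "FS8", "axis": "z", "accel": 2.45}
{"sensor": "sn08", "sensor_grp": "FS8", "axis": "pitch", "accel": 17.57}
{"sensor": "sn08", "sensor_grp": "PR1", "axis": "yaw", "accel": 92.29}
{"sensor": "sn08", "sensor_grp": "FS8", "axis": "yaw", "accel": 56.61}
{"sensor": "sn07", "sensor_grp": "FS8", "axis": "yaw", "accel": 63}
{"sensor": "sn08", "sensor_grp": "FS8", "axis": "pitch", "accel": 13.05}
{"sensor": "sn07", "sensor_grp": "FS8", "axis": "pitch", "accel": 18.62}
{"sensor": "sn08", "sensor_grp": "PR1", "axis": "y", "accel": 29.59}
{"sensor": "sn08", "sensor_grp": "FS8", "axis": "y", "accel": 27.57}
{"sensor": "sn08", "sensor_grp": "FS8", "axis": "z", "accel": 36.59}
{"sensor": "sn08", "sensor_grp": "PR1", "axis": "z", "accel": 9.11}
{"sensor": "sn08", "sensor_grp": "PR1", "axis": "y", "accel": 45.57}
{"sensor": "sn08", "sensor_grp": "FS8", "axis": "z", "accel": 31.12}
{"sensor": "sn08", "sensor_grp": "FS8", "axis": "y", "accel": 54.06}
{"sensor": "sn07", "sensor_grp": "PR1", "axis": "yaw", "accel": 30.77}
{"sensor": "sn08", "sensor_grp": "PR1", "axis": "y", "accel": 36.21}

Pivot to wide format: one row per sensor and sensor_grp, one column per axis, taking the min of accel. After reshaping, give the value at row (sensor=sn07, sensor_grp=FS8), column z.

22.5

Rows with sensor=sn07, sensor_grp=FS8 and axis=z: accel values are 83.95, 88.67, 90.7, 84.16, 22.5.
min(83.95, 88.67, 90.7, 84.16, 22.5) = 22.5.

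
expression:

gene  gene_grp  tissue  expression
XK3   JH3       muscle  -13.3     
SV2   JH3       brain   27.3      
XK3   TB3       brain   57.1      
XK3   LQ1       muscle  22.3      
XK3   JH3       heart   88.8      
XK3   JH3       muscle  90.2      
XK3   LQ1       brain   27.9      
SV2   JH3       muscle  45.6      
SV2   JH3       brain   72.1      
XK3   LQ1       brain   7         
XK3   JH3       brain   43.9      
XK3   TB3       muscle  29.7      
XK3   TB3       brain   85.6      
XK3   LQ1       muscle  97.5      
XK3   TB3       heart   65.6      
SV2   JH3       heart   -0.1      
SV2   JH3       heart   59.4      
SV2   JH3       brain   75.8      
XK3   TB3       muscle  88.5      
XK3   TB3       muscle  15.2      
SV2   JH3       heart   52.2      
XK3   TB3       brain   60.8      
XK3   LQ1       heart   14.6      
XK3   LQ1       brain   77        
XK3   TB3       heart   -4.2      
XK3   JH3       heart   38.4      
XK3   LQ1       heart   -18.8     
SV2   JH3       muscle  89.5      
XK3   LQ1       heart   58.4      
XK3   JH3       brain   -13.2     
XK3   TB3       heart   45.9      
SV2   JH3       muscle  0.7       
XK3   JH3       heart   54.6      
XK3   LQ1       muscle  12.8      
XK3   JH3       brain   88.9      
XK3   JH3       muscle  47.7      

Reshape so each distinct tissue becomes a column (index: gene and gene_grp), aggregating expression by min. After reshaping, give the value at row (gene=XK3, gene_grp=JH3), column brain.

-13.2

Rows with gene=XK3, gene_grp=JH3 and tissue=brain: expression values are 43.9, -13.2, 88.9.
min(43.9, -13.2, 88.9) = -13.2.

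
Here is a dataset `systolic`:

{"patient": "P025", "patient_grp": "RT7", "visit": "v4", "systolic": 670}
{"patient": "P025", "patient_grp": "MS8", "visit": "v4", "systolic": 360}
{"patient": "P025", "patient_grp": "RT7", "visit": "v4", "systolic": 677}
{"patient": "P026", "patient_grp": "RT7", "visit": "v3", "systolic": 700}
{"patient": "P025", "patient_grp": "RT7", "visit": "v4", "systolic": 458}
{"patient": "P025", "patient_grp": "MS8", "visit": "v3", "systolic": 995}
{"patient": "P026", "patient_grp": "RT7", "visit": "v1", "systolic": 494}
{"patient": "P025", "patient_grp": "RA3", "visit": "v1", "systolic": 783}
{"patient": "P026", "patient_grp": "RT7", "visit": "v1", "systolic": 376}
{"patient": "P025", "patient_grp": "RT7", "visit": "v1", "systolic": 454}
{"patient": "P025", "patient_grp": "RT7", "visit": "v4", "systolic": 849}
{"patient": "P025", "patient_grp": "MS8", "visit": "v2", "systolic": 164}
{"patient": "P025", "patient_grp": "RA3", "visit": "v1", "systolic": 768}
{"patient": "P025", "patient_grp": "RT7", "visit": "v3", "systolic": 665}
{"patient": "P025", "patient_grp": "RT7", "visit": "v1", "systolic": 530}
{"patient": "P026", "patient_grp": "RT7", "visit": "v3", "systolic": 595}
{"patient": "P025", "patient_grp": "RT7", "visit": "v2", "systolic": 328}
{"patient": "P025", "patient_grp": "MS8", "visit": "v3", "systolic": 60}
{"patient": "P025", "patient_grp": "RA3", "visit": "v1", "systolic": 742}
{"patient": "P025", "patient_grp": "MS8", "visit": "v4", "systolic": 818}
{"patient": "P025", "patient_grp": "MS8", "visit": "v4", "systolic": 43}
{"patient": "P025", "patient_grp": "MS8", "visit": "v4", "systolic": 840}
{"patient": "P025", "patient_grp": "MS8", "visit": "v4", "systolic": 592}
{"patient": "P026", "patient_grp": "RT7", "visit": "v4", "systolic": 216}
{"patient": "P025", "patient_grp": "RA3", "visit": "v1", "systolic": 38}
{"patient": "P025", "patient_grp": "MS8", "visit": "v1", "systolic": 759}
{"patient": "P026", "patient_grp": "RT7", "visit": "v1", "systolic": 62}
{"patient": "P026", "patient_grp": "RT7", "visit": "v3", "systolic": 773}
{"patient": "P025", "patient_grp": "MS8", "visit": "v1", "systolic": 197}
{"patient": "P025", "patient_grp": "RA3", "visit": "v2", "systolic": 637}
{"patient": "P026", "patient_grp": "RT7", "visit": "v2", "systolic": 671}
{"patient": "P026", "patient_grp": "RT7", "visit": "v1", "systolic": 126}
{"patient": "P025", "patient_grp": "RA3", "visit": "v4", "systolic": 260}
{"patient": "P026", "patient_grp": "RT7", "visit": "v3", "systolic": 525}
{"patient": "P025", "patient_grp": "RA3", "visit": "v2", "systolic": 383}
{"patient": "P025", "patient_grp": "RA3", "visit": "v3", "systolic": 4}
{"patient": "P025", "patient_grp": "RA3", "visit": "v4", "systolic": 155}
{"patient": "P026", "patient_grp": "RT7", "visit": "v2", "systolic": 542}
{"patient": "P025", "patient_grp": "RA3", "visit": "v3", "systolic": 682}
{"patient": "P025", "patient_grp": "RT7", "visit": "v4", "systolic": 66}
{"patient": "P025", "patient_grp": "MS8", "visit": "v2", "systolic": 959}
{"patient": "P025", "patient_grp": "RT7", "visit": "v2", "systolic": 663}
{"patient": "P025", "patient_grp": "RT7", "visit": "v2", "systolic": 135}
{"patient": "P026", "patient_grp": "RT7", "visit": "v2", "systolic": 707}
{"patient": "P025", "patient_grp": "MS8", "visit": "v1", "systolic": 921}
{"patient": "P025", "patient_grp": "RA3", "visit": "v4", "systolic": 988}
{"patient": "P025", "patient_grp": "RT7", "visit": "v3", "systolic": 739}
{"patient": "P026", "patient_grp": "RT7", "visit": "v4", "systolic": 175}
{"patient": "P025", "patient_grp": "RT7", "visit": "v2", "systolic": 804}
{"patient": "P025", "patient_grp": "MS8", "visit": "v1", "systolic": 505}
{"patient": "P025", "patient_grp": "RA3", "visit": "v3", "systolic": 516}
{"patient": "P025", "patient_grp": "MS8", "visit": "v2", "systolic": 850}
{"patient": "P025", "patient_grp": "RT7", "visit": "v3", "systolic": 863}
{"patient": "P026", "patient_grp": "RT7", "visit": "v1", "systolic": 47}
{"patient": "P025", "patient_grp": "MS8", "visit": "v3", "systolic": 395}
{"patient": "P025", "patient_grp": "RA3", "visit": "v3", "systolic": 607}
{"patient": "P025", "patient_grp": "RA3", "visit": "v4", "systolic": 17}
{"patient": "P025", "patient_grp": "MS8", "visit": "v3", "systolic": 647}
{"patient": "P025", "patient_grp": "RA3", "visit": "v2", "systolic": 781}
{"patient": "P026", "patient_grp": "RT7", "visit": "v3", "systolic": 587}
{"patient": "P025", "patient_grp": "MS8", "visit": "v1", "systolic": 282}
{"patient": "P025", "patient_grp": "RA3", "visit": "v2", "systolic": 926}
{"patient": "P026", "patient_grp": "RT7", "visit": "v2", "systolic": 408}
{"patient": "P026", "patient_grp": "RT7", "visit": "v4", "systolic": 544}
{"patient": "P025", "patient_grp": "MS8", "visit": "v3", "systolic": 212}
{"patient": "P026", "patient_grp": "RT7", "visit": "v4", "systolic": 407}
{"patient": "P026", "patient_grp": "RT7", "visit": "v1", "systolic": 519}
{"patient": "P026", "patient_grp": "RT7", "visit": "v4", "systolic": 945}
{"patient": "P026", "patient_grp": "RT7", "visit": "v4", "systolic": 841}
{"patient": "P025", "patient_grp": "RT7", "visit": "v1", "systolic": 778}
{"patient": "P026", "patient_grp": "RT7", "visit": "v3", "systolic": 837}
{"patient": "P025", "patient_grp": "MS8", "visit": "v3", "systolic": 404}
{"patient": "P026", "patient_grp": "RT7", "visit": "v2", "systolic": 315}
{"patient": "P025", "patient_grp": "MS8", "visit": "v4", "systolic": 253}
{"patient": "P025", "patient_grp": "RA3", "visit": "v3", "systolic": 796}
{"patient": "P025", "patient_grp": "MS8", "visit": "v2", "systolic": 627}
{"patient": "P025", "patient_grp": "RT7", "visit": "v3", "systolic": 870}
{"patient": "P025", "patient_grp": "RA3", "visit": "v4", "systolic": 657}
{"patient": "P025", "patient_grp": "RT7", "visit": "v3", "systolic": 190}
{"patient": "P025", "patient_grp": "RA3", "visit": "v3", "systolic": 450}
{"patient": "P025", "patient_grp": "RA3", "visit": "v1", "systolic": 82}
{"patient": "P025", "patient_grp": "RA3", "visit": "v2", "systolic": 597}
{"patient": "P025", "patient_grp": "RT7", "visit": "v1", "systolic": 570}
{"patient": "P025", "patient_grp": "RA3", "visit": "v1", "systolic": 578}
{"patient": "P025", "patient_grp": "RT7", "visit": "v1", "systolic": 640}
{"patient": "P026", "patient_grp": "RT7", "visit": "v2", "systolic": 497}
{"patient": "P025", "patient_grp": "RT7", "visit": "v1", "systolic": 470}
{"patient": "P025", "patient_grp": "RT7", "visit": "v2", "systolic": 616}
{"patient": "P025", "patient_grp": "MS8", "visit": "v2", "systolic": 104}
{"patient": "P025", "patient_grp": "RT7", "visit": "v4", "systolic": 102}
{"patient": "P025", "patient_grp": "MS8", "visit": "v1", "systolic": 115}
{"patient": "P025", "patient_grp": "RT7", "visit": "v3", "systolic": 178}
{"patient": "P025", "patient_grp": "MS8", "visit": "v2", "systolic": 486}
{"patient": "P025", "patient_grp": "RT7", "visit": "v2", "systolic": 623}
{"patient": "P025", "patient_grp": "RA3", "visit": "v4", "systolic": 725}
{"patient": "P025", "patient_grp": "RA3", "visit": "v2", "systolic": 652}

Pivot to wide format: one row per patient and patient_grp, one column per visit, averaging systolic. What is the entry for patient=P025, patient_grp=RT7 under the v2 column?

528.17

Rows with patient=P025, patient_grp=RT7 and visit=v2: systolic values are 328, 663, 135, 804, 616, 623.
(328 + 663 + 135 + 804 + 616 + 623) / 6 = 528.17.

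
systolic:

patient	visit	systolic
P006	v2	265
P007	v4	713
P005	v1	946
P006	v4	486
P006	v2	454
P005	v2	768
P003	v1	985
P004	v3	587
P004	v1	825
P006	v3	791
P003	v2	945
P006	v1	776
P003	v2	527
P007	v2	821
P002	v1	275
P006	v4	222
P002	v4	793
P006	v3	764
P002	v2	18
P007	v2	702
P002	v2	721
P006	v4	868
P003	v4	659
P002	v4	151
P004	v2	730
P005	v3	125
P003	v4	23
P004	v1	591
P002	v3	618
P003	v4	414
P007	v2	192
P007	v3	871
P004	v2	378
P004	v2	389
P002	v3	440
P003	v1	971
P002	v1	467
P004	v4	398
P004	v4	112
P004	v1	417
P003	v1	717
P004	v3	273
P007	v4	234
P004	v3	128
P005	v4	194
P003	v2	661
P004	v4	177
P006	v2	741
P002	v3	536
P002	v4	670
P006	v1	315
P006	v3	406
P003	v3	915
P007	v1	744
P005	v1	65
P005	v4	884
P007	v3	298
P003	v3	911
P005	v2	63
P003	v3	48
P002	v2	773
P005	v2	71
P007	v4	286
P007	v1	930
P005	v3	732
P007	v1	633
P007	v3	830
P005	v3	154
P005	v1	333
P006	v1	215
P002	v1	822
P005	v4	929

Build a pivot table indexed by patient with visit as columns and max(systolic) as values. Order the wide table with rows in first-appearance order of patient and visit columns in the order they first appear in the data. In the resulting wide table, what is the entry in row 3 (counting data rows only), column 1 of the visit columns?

With rows in first-appearance order of patient, row 3 is patient=P005. visit columns in first-appearance order: v2, v4, v1, v3; column 1 is v2.
Long rows with patient=P005, visit=v2: max(768, 63, 71) = 768.

768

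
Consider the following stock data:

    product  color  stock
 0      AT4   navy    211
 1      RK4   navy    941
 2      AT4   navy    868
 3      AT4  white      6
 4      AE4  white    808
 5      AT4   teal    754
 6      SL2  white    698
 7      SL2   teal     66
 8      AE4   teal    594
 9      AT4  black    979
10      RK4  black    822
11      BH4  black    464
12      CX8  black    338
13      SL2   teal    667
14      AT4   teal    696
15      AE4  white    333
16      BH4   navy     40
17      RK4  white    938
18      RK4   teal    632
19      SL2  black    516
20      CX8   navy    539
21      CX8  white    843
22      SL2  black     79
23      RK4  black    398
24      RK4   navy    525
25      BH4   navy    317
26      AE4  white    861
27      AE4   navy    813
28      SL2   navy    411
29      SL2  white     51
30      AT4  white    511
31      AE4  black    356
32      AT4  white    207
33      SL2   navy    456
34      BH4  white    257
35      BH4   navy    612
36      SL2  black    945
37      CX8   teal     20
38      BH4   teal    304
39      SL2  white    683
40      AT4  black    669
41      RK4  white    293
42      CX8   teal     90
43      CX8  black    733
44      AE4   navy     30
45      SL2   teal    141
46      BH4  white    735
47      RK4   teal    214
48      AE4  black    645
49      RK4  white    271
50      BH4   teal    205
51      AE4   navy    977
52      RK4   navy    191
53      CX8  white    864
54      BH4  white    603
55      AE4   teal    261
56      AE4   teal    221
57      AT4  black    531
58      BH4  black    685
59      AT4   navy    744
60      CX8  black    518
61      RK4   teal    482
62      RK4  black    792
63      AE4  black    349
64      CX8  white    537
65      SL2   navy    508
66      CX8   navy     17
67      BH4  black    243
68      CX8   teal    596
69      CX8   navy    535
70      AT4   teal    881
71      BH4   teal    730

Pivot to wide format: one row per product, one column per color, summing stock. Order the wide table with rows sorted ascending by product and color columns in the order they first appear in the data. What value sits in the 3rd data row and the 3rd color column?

With rows sorted ascending by product, row 3 is product=BH4. color columns in first-appearance order: navy, white, teal, black; column 3 is teal.
Long rows with product=BH4, color=teal: 304 + 205 + 730 = 1239.

1239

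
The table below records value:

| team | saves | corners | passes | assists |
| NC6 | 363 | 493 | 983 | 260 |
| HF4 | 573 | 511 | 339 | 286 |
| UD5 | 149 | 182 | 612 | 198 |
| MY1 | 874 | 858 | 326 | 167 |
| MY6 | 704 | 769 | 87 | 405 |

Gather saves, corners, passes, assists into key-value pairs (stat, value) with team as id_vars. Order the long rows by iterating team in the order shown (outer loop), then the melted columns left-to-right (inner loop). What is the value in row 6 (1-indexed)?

511

20 rows total (5 × 4). Row 6: index ⌊(6-1)/4⌋ = 1 into team → HF4; (6-1) mod 4 = 1 into the melted columns → corners.
So row 6 is (HF4, corners, 511); value = 511.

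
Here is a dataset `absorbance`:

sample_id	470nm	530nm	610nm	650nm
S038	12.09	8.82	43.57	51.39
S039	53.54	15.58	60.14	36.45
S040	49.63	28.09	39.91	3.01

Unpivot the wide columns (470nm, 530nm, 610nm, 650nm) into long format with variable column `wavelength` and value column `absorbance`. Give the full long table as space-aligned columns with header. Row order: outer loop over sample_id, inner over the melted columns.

Each (sample_id, column) pair becomes one row: 3 × 4 = 12 rows.
For example, (S038, 470nm) → absorbance=12.09.

sample_id  wavelength  absorbance
S038       470nm       12.09     
S038       530nm       8.82      
S038       610nm       43.57     
S038       650nm       51.39     
S039       470nm       53.54     
S039       530nm       15.58     
S039       610nm       60.14     
S039       650nm       36.45     
S040       470nm       49.63     
S040       530nm       28.09     
S040       610nm       39.91     
S040       650nm       3.01      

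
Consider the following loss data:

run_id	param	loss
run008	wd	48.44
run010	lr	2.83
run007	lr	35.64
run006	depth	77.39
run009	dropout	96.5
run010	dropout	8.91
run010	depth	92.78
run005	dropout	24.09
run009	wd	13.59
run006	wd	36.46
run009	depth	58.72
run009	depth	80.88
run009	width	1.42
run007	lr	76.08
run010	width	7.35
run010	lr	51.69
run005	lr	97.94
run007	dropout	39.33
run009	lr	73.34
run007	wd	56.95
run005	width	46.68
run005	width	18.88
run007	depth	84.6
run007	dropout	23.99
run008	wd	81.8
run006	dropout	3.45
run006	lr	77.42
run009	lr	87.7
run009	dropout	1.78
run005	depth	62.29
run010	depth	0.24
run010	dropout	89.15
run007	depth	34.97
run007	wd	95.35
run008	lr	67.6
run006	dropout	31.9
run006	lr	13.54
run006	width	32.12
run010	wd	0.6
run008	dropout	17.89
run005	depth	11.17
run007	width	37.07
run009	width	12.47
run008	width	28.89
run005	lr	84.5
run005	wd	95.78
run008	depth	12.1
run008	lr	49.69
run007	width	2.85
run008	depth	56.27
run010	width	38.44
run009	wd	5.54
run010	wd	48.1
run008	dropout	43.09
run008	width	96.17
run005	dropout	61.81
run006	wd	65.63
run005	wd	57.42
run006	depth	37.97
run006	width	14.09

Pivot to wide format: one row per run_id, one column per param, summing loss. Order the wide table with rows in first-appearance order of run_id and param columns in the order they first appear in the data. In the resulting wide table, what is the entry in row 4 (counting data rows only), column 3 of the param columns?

With rows in first-appearance order of run_id, row 4 is run_id=run006. param columns in first-appearance order: wd, lr, depth, dropout, width; column 3 is depth.
Long rows with run_id=run006, param=depth: 77.39 + 37.97 = 115.36.

115.36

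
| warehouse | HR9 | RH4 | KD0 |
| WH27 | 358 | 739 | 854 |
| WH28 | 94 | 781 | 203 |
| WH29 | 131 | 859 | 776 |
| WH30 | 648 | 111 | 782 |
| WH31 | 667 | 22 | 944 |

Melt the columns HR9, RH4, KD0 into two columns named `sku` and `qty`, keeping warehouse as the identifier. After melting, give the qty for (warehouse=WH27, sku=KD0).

854

Unpivoting turns each (warehouse, wide-column) pair into one long row.
The wide cell at row WH27, column KD0 holds 854, so the long row (WH27, KD0) has qty=854.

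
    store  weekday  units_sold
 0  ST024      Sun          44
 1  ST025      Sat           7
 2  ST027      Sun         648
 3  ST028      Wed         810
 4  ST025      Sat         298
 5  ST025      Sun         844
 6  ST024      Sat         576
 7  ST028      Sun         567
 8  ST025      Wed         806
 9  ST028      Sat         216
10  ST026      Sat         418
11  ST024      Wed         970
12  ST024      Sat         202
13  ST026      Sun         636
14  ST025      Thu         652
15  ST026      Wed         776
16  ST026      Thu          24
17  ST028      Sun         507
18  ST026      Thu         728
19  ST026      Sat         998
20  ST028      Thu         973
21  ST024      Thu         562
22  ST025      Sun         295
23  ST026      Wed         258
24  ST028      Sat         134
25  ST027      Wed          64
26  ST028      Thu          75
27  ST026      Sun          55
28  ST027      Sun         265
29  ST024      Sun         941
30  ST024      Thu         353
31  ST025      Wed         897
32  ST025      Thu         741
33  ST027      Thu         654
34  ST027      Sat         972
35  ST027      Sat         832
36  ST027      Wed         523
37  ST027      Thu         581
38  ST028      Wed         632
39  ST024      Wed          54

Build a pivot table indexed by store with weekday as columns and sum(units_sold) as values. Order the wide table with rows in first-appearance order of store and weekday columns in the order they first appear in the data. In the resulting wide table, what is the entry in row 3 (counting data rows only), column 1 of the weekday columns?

913

With rows in first-appearance order of store, row 3 is store=ST027. weekday columns in first-appearance order: Sun, Sat, Wed, Thu; column 1 is Sun.
Long rows with store=ST027, weekday=Sun: 648 + 265 = 913.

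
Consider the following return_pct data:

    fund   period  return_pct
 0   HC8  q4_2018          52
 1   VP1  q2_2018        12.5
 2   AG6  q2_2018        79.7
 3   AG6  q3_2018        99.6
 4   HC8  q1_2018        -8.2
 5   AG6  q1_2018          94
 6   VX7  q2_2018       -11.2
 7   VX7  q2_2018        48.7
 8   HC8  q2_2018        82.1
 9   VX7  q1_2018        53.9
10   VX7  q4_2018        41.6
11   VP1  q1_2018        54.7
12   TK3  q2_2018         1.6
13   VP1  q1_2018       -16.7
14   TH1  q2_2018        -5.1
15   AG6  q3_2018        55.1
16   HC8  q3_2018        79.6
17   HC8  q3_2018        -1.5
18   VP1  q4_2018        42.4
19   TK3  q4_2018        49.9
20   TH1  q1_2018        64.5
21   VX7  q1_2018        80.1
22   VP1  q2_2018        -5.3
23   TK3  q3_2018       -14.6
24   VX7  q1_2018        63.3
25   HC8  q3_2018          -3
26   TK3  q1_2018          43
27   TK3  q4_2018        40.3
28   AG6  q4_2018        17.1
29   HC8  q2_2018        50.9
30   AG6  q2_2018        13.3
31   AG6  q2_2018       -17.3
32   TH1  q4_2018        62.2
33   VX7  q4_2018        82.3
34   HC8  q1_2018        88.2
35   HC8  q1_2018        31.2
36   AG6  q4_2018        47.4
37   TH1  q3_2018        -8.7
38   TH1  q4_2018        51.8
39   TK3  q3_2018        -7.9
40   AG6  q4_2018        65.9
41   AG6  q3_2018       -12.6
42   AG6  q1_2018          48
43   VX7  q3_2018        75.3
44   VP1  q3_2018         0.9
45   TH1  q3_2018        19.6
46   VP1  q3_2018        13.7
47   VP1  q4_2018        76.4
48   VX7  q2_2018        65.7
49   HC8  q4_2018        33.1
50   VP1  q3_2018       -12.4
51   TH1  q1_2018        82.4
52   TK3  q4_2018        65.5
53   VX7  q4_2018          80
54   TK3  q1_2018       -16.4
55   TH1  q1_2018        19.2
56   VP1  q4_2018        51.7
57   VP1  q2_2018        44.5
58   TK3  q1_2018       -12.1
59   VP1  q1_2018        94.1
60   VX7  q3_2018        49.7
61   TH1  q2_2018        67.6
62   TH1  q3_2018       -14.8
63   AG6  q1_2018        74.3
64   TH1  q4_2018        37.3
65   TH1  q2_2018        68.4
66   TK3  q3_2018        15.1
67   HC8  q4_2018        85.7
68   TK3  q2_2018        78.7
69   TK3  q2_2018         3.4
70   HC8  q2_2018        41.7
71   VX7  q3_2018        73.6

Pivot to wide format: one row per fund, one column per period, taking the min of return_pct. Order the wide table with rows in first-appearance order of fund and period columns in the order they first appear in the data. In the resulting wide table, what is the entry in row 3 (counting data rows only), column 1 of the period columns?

17.1

With rows in first-appearance order of fund, row 3 is fund=AG6. period columns in first-appearance order: q4_2018, q2_2018, q3_2018, q1_2018; column 1 is q4_2018.
Long rows with fund=AG6, period=q4_2018: min(17.1, 47.4, 65.9) = 17.1.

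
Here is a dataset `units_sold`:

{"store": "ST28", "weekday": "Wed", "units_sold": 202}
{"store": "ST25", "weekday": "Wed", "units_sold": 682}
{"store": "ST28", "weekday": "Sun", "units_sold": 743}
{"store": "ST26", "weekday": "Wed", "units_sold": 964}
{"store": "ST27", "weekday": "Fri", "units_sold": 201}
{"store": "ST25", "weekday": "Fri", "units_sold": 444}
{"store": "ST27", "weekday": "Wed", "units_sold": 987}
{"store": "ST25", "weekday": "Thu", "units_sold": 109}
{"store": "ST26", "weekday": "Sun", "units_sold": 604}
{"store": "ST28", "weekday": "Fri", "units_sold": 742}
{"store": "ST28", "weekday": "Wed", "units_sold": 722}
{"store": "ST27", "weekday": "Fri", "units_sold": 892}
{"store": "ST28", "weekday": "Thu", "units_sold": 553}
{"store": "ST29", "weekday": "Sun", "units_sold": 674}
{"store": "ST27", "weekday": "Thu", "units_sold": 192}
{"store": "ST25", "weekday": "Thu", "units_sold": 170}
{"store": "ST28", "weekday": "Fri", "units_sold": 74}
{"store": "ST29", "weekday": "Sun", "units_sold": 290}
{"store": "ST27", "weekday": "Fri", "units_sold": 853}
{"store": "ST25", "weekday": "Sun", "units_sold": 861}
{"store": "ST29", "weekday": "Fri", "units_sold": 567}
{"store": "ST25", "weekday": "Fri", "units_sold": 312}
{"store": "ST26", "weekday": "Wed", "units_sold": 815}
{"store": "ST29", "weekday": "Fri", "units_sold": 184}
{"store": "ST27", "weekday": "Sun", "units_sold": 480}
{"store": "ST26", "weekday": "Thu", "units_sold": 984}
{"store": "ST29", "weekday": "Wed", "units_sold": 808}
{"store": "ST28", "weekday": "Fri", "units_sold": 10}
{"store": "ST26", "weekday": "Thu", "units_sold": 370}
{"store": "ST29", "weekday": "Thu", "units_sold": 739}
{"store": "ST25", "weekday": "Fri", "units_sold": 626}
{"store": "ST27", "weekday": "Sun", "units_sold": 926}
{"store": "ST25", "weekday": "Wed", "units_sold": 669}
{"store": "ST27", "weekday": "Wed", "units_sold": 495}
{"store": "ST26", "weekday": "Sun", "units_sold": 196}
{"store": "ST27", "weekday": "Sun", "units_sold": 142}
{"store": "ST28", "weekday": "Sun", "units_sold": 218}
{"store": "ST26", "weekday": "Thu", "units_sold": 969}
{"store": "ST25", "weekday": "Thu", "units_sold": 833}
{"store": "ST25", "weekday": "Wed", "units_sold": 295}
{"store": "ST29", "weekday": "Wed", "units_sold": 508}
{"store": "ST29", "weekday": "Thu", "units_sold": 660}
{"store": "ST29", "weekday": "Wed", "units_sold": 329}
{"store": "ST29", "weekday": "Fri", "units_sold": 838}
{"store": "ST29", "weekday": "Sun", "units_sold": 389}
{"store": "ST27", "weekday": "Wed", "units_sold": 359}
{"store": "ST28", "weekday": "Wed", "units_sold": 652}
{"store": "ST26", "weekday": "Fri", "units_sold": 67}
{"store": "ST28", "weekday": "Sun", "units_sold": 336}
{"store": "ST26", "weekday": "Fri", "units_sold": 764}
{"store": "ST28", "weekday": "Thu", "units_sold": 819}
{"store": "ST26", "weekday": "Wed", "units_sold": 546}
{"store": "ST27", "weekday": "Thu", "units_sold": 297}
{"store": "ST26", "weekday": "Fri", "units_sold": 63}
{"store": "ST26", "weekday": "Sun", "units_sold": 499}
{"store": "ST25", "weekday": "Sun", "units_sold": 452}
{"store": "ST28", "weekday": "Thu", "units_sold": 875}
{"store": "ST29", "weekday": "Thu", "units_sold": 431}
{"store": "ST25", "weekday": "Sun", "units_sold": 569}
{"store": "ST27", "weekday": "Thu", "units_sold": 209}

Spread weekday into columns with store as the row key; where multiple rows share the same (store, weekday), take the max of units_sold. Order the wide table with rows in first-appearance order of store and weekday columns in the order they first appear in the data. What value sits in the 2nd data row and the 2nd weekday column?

861

With rows in first-appearance order of store, row 2 is store=ST25. weekday columns in first-appearance order: Wed, Sun, Fri, Thu; column 2 is Sun.
Long rows with store=ST25, weekday=Sun: max(861, 452, 569) = 861.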